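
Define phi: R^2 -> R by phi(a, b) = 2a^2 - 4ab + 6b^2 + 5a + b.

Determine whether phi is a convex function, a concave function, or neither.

convex

phi is quadratic, so its Hessian is the constant matrix H = [[4, -4], [-4, 12]].
det(H) = 32, tr(H) = 16.
det(H) > 0 and tr(H) > 0, so H is positive definite everywhere: convex.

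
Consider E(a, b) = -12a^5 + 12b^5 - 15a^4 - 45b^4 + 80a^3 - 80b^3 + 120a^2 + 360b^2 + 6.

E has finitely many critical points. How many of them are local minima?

4

E separates as a function of a plus a function of b, so ∇E=0 decouples.
∂E/∂a = -60a(a - 2)(a + 1)(a + 2) = 0 at a ∈ {-2, -1, 0, 2}; ∂E/∂b = 60b(b - 3)(b - 2)(b + 2) = 0 at b ∈ {-2, 0, 2, 3}.
The Hessian is diagonal: diag(E_aa, E_bb). Second derivatives: E_aa(-2)=480, E_aa(-1)=-180, E_aa(0)=240, E_aa(2)=-1440; E_bb(-2)=-2400, E_bb(0)=720, E_bb(2)=-480, E_bb(3)=900.
Local minima occur where both diagonal entries positive: (-2, 0), (-2, 3), (0, 0), (0, 3). Count: 4.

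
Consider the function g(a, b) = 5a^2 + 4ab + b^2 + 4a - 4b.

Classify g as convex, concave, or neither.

convex

g is quadratic, so its Hessian is the constant matrix H = [[10, 4], [4, 2]].
det(H) = 4, tr(H) = 12.
det(H) > 0 and tr(H) > 0, so H is positive definite everywhere: convex.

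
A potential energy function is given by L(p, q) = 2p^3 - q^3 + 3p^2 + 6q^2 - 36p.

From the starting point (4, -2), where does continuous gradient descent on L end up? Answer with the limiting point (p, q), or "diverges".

L is separable, so gradient descent decouples: p follows -∂L/∂p, q follows -∂L/∂q.
∂L/∂p = 6(p - 2)(p + 3); at p=4 this is 84, so p decreases.
∂L/∂q = -3q(q - 4); at q=-2 this is -36, so q increases.
p converges to its nearest critical value 2 (a local min of the p-part); q converges to 0. The iterate converges to (2, 0).

(2, 0)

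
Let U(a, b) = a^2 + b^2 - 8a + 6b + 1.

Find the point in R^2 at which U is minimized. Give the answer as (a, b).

(4, -3)

U(a,b) separates as P(a) + Q(b) + 1, so its minimum is min P + min Q + 1.
P'(a) = 2a - 8 vanishes at a ∈ {4}; Q'(b) = 2b + 6 vanishes at b ∈ {-3}.
Local minima of P (where P''>0): P(4)=-16. Local minima of Q: Q(-3)=-9.
So the global minimum of U is P(4) + Q(-3) + 1 = -16 − 9 + 1 = -24, attained at (4, -3).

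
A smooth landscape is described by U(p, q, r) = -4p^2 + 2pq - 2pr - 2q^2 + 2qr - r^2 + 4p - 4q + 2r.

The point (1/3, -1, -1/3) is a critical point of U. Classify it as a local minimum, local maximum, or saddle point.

The Hessian is constant: H = [[-8, 2, -2], [2, -4, 2], [-2, 2, -2]].
Leading principal minors: Δ₁ = -8, Δ₂ = 28, Δ₃ = -24.
The minors alternate sign starting negative (−, +, −), so H is negative definite: a local maximum.

local maximum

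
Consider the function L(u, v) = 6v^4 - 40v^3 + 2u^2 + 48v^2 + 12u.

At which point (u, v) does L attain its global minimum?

(-3, 4)

L(u,v) separates as P(u) + Q(v), so its minimum is min P + min Q.
P'(u) = 4u + 12 vanishes at u ∈ {-3}; Q'(v) = 24v(v - 4)(v - 1) vanishes at v ∈ {0, 1, 4}.
Local minima of P (where P''>0): P(-3)=-18. Local minima of Q: Q(0)=0, Q(4)=-256.
So the global minimum of L is P(-3) + Q(4) = -18 − 256 = -274, attained at (-3, 4).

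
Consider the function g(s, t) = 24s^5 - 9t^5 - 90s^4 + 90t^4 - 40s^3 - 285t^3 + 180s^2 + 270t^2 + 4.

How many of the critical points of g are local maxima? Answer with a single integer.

g separates as a function of s plus a function of t, so ∇g=0 decouples.
∂g/∂s = 120s(s - 3)(s - 1)(s + 1) = 0 at s ∈ {-1, 0, 1, 3}; ∂g/∂t = -45t(t - 4)(t - 3)(t - 1) = 0 at t ∈ {0, 1, 3, 4}.
The Hessian is diagonal: diag(g_ss, g_tt). Second derivatives: g_ss(-1)=-960, g_ss(0)=360, g_ss(1)=-480, g_ss(3)=2880; g_tt(0)=540, g_tt(1)=-270, g_tt(3)=270, g_tt(4)=-540.
Local maxima occur where both diagonal entries negative: (-1, 1), (-1, 4), (1, 1), (1, 4). Count: 4.

4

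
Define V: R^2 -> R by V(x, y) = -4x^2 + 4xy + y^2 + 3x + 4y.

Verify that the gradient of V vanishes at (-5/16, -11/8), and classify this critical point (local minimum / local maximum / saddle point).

∇V = (-8x + 4y + 3, 4x + 2y + 4); substituting (-5/16, -11/8) gives ∇V = (0, 0), so (-5/16, -11/8) is indeed a critical point.
The Hessian of V is constant: H = [[-8, 4], [4, 2]].
det(H) = (-8)·2 − 4² = -32.
Since det(H) < 0, H is indefinite and the critical point is a saddle point.

saddle point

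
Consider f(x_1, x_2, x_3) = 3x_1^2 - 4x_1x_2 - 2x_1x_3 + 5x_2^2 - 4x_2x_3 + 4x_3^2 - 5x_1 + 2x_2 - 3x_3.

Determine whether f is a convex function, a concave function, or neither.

f is quadratic, so its Hessian is the constant matrix H = [[6, -4, -2], [-4, 10, -4], [-2, -4, 8]].
Leading principal minors: 6, 44, 152.
All positive ⇒ H ≻ 0 ⇒ convex.

convex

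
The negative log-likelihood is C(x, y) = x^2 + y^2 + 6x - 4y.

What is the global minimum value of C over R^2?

-13

C(x,y) separates as P(x) + Q(y), so its minimum is min P + min Q.
P'(x) = 2x + 6 vanishes at x ∈ {-3}; Q'(y) = 2y - 4 vanishes at y ∈ {2}.
Local minima of P (where P''>0): P(-3)=-9. Local minima of Q: Q(2)=-4.
So the global minimum of C is P(-3) + Q(2) = -9 − 4 = -13, attained at (-3, 2).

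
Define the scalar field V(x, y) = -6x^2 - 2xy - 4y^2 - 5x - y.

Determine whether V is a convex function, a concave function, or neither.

concave

V is quadratic, so its Hessian is the constant matrix H = [[-12, -2], [-2, -8]].
det(H) = 92, tr(H) = -20.
det(H) > 0 and tr(H) < 0, so H is negative definite everywhere: concave.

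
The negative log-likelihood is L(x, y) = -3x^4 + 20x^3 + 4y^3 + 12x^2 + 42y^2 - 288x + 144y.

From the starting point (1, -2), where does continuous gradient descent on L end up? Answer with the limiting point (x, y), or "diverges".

(3, -3)

L is separable, so gradient descent decouples: x follows -∂L/∂x, y follows -∂L/∂y.
∂L/∂x = -12(x - 4)(x - 3)(x + 2); at x=1 this is -216, so x increases.
∂L/∂y = 12(y + 3)(y + 4); at y=-2 this is 24, so y decreases.
x converges to its nearest critical value 3 (a local min of the x-part); y converges to -3. The iterate converges to (3, -3).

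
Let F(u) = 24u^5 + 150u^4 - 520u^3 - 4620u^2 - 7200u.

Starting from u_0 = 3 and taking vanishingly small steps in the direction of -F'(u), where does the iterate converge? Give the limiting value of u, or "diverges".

4

F'(u) = 120(u - 4)(u + 1)(u + 3)(u + 5), so F'(3) = -23040.
Gradient descent moves in the -F' direction, i.e. u is increasing.
The nearest critical point in that direction is u = 4, where F'' = 37800 > 0 (a local minimum). The iterate converges there.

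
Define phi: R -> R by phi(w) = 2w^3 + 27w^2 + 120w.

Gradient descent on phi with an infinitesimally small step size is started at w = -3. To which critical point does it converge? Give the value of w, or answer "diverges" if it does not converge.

-4

phi'(w) = 6(w + 4)(w + 5), so phi'(-3) = 12.
Gradient descent moves in the -phi' direction, i.e. w is decreasing.
The nearest critical point in that direction is w = -4, where phi'' = 6 > 0 (a local minimum). The iterate converges there.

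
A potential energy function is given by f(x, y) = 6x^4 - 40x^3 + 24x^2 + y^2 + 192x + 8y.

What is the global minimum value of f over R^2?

f(x,y) separates as P(x) + Q(y), so its minimum is min P + min Q.
P'(x) = 24(x - 4)(x - 2)(x + 1) vanishes at x ∈ {-1, 2, 4}; Q'(y) = 2y + 8 vanishes at y ∈ {-4}.
Local minima of P (where P''>0): P(-1)=-122, P(4)=128. Local minima of Q: Q(-4)=-16.
So the global minimum of f is P(-1) + Q(-4) = -122 − 16 = -138, attained at (-1, -4).

-138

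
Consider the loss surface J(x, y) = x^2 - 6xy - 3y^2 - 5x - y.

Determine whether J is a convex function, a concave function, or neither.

neither

J is quadratic, so its Hessian is the constant matrix H = [[2, -6], [-6, -6]].
det(H) = -48, tr(H) = -4.
det(H) < 0, so H is indefinite: neither convex nor concave.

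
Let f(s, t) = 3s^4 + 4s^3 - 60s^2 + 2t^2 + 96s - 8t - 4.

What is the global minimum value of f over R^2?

f(s,t) separates as P(s) + Q(t) − 4, so its minimum is min P + min Q − 4.
P'(s) = 12(s - 2)(s - 1)(s + 4) vanishes at s ∈ {-4, 1, 2}; Q'(t) = 4(t - 2) vanishes at t ∈ {2}.
Local minima of P (where P''>0): P(-4)=-832, P(2)=32. Local minima of Q: Q(2)=-8.
So the global minimum of f is P(-4) + Q(2) − 4 = -832 − 8 − 4 = -844, attained at (-4, 2).

-844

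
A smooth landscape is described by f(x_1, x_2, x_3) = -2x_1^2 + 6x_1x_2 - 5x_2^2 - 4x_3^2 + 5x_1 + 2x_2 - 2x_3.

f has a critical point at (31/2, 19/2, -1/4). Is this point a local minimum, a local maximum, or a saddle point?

local maximum

The Hessian is constant: H = [[-4, 6, 0], [6, -10, 0], [0, 0, -8]].
Leading principal minors: Δ₁ = -4, Δ₂ = 4, Δ₃ = -32.
The minors alternate sign starting negative (−, +, −), so H is negative definite: a local maximum.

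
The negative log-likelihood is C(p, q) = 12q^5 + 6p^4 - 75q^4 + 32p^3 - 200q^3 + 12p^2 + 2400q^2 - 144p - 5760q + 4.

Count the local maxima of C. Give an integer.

2

C separates as a function of p plus a function of q, so ∇C=0 decouples.
∂C/∂p = 24(p - 1)(p + 2)(p + 3) = 0 at p ∈ {-3, -2, 1}; ∂C/∂q = 60(q - 4)(q - 3)(q - 2)(q + 4) = 0 at q ∈ {-4, 2, 3, 4}.
The Hessian is diagonal: diag(C_pp, C_qq). Second derivatives: C_pp(-3)=96, C_pp(-2)=-72, C_pp(1)=288; C_qq(-4)=-20160, C_qq(2)=720, C_qq(3)=-420, C_qq(4)=960.
Local maxima occur where both diagonal entries negative: (-2, -4), (-2, 3). Count: 2.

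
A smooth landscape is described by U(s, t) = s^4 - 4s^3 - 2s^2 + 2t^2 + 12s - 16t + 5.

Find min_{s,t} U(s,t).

U(s,t) separates as P(s) + Q(t) + 5, so its minimum is min P + min Q + 5.
P'(s) = 4(s - 3)(s - 1)(s + 1) vanishes at s ∈ {-1, 1, 3}; Q'(t) = 4(t - 4) vanishes at t ∈ {4}.
Local minima of P (where P''>0): P(-1)=-9, P(3)=-9. Local minima of Q: Q(4)=-32.
So the global minimum of U is P(-1) + Q(4) + 5 = -9 − 32 + 5 = -36, attained at (-1, 4).

-36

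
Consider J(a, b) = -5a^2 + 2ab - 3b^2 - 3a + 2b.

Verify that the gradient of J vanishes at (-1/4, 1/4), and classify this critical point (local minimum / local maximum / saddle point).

local maximum

∇J = (-10a + 2b - 3, 2a - 6b + 2); substituting (-1/4, 1/4) gives ∇J = (0, 0), so (-1/4, 1/4) is indeed a critical point.
The Hessian of J is constant: H = [[-10, 2], [2, -6]].
det(H) = (-10)·(-6) − 2² = 56.
det(H) > 0 and tr(H) = -16 < 0, so H is negative definite and the point is a local maximum.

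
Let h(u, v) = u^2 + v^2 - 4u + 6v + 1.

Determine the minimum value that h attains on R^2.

-12

h(u,v) separates as P(u) + Q(v) + 1, so its minimum is min P + min Q + 1.
P'(u) = 2u - 4 vanishes at u ∈ {2}; Q'(v) = 2v + 6 vanishes at v ∈ {-3}.
Local minima of P (where P''>0): P(2)=-4. Local minima of Q: Q(-3)=-9.
So the global minimum of h is P(2) + Q(-3) + 1 = -4 − 9 + 1 = -12, attained at (2, -3).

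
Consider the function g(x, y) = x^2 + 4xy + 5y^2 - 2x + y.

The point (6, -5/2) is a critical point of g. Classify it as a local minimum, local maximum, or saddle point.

local minimum

The Hessian of g is constant: H = [[2, 4], [4, 10]].
det(H) = 2·10 − 4² = 4.
det(H) > 0 and tr(H) = 12 > 0, so H is positive definite and the point is a local minimum.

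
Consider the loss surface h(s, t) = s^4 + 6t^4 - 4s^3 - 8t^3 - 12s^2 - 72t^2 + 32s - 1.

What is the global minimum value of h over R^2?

-443

h(s,t) separates as P(s) + Q(t) − 1, so its minimum is min P + min Q − 1.
P'(s) = 4(s - 4)(s - 1)(s + 2) vanishes at s ∈ {-2, 1, 4}; Q'(t) = 24t(t - 3)(t + 2) vanishes at t ∈ {-2, 0, 3}.
Local minima of P (where P''>0): P(-2)=-64, P(4)=-64. Local minima of Q: Q(-2)=-128, Q(3)=-378.
So the global minimum of h is P(-2) + Q(3) − 1 = -64 − 378 − 1 = -443, attained at (-2, 3).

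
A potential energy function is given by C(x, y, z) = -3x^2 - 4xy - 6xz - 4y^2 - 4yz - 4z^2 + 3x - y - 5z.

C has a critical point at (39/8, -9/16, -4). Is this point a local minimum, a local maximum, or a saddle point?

The Hessian is constant: H = [[-6, -4, -6], [-4, -8, -4], [-6, -4, -8]].
Leading principal minors: Δ₁ = -6, Δ₂ = 32, Δ₃ = -64.
The minors alternate sign starting negative (−, +, −), so H is negative definite: a local maximum.

local maximum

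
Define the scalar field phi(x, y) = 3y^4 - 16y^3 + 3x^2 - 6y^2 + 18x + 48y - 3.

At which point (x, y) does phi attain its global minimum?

phi(x,y) separates as P(x) + Q(y) − 3, so its minimum is min P + min Q − 3.
P'(x) = 6x + 18 vanishes at x ∈ {-3}; Q'(y) = 12(y - 4)(y - 1)(y + 1) vanishes at y ∈ {-1, 1, 4}.
Local minima of P (where P''>0): P(-3)=-27. Local minima of Q: Q(-1)=-35, Q(4)=-160.
So the global minimum of phi is P(-3) + Q(4) − 3 = -27 − 160 − 3 = -190, attained at (-3, 4).

(-3, 4)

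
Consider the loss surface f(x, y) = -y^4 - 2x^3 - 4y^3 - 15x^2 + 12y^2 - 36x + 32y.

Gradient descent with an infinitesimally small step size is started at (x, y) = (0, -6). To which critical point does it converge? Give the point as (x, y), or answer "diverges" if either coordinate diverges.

diverges

f is separable, so gradient descent decouples: x follows -∂f/∂x, y follows -∂f/∂y.
∂f/∂x = -6(x + 2)(x + 3); at x=0 this is -36, so x increases.
∂f/∂y = -4(y - 2)(y + 1)(y + 4); at y=-6 this is 320, so y decreases.
The x-coordinate has no critical point in that direction and runs off to infinity.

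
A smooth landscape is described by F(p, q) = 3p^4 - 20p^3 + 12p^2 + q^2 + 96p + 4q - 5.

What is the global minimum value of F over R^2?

F(p,q) separates as A(p) + B(q) − 5, so its minimum is min A + min B − 5.
A'(p) = 12(p - 4)(p - 2)(p + 1) vanishes at p ∈ {-1, 2, 4}; B'(q) = 2q + 4 vanishes at q ∈ {-2}.
Local minima of A (where A''>0): A(-1)=-61, A(4)=64. Local minima of B: B(-2)=-4.
So the global minimum of F is A(-1) + B(-2) − 5 = -61 − 4 − 5 = -70, attained at (-1, -2).

-70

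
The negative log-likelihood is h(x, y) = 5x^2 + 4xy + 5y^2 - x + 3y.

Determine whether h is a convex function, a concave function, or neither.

convex

h is quadratic, so its Hessian is the constant matrix H = [[10, 4], [4, 10]].
det(H) = 84, tr(H) = 20.
det(H) > 0 and tr(H) > 0, so H is positive definite everywhere: convex.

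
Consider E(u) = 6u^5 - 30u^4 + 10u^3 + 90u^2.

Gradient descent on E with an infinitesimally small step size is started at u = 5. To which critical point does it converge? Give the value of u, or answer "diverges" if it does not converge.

3

E'(u) = 30u(u - 3)(u - 2)(u + 1), so E'(5) = 5400.
Gradient descent moves in the -E' direction, i.e. u is decreasing.
The nearest critical point in that direction is u = 3, where E'' = 360 > 0 (a local minimum). The iterate converges there.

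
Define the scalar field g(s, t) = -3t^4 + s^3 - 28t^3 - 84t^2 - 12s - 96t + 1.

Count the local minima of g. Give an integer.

1

g separates as a function of s plus a function of t, so ∇g=0 decouples.
∂g/∂s = 3(s - 2)(s + 2) = 0 at s ∈ {-2, 2}; ∂g/∂t = -12(t + 1)(t + 2)(t + 4) = 0 at t ∈ {-4, -2, -1}.
The Hessian is diagonal: diag(g_ss, g_tt). Second derivatives: g_ss(-2)=-12, g_ss(2)=12; g_tt(-4)=-72, g_tt(-2)=24, g_tt(-1)=-36.
Local minima occur where both diagonal entries positive: (2, -2). Count: 1.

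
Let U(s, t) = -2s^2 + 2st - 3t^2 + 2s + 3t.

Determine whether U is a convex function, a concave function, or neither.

U is quadratic, so its Hessian is the constant matrix H = [[-4, 2], [2, -6]].
det(H) = 20, tr(H) = -10.
det(H) > 0 and tr(H) < 0, so H is negative definite everywhere: concave.

concave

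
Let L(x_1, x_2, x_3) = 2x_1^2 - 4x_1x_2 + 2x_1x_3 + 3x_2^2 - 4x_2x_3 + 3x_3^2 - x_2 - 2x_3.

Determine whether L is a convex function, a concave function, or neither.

convex

L is quadratic, so its Hessian is the constant matrix H = [[4, -4, 2], [-4, 6, -4], [2, -4, 6]].
Leading principal minors: 4, 8, 24.
All positive ⇒ H ≻ 0 ⇒ convex.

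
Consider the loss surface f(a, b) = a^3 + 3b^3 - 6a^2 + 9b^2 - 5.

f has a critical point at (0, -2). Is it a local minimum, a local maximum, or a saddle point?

The mixed partial ∂²f/∂a∂b is 0, so the Hessian at any point is diag(f_aa, f_bb) = diag(6(a - 2), 18(b + 1)).
At (0, -2): H = diag(-12, -18).
Both eigenvalues are negative, so H is negative definite: a local maximum.

local maximum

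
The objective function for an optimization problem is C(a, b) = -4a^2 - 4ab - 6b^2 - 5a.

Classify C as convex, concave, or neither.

concave

C is quadratic, so its Hessian is the constant matrix H = [[-8, -4], [-4, -12]].
det(H) = 80, tr(H) = -20.
det(H) > 0 and tr(H) < 0, so H is negative definite everywhere: concave.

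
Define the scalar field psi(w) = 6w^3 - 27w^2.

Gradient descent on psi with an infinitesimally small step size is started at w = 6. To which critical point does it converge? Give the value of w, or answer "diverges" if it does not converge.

psi'(w) = 18w(w - 3), so psi'(6) = 324.
Gradient descent moves in the -psi' direction, i.e. w is decreasing.
The nearest critical point in that direction is w = 3, where psi'' = 54 > 0 (a local minimum). The iterate converges there.

3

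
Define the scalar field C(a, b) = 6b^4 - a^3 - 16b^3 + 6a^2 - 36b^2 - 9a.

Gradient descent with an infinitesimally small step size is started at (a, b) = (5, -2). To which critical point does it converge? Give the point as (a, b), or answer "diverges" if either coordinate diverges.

diverges

C is separable, so gradient descent decouples: a follows -∂C/∂a, b follows -∂C/∂b.
∂C/∂a = -3(a - 3)(a - 1); at a=5 this is -24, so a increases.
∂C/∂b = 24b(b - 3)(b + 1); at b=-2 this is -240, so b increases.
The a-coordinate has no critical point in that direction and runs off to infinity.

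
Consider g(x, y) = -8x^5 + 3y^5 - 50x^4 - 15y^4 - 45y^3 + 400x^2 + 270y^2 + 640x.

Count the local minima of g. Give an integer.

4

g separates as a function of x plus a function of y, so ∇g=0 decouples.
∂g/∂x = -40(x - 2)(x + 1)(x + 2)(x + 4) = 0 at x ∈ {-4, -2, -1, 2}; ∂g/∂y = 15y(y - 4)(y - 3)(y + 3) = 0 at y ∈ {-3, 0, 3, 4}.
The Hessian is diagonal: diag(g_xx, g_yy). Second derivatives: g_xx(-4)=1440, g_xx(-2)=-320, g_xx(-1)=360, g_xx(2)=-2880; g_yy(-3)=-1890, g_yy(0)=540, g_yy(3)=-270, g_yy(4)=420.
Local minima occur where both diagonal entries positive: (-4, 0), (-4, 4), (-1, 0), (-1, 4). Count: 4.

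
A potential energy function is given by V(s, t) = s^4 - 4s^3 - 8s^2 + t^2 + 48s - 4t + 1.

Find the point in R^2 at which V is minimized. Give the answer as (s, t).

(-2, 2)

V(s,t) separates as P(s) + Q(t) + 1, so its minimum is min P + min Q + 1.
P'(s) = 4(s - 3)(s - 2)(s + 2) vanishes at s ∈ {-2, 2, 3}; Q'(t) = 2(t - 2) vanishes at t ∈ {2}.
Local minima of P (where P''>0): P(-2)=-80, P(3)=45. Local minima of Q: Q(2)=-4.
So the global minimum of V is P(-2) + Q(2) + 1 = -80 − 4 + 1 = -83, attained at (-2, 2).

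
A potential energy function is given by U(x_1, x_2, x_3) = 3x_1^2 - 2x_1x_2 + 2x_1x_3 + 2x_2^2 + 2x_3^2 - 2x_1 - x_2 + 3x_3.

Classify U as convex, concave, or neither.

U is quadratic, so its Hessian is the constant matrix H = [[6, -2, 2], [-2, 4, 0], [2, 0, 4]].
Leading principal minors: 6, 20, 64.
All positive ⇒ H ≻ 0 ⇒ convex.

convex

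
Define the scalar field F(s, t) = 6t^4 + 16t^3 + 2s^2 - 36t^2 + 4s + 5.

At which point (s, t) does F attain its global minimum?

F(s,t) separates as P(s) + Q(t) + 5, so its minimum is min P + min Q + 5.
P'(s) = 4s + 4 vanishes at s ∈ {-1}; Q'(t) = 24t(t - 1)(t + 3) vanishes at t ∈ {-3, 0, 1}.
Local minima of P (where P''>0): P(-1)=-2. Local minima of Q: Q(-3)=-270, Q(1)=-14.
So the global minimum of F is P(-1) + Q(-3) + 5 = -2 − 270 + 5 = -267, attained at (-1, -3).

(-1, -3)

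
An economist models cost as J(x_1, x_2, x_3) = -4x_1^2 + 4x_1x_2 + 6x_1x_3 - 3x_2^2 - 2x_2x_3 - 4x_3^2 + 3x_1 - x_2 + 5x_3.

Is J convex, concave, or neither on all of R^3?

J is quadratic, so its Hessian is the constant matrix H = [[-8, 4, 6], [4, -6, -2], [6, -2, -8]].
Leading principal minors: -8, 32, -104.
Signs alternate −, +, − ⇒ H ≺ 0 ⇒ concave.

concave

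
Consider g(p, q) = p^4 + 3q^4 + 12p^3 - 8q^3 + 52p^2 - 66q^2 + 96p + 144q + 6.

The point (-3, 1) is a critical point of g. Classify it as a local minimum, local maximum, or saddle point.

The mixed partial ∂²g/∂p∂q is 0, so the Hessian at any point is diag(g_pp, g_qq) = diag(4(3p^2 + 18p + 26), 12(3q^2 - 4q - 11)).
At (-3, 1): H = diag(-4, -144).
Both eigenvalues are negative, so H is negative definite: a local maximum.

local maximum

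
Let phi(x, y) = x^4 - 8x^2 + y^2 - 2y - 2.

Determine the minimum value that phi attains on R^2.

-19

phi(x,y) separates as P(x) + Q(y) − 2, so its minimum is min P + min Q − 2.
P'(x) = 4x(x - 2)(x + 2) vanishes at x ∈ {-2, 0, 2}; Q'(y) = 2y - 2 vanishes at y ∈ {1}.
Local minima of P (where P''>0): P(-2)=-16, P(2)=-16. Local minima of Q: Q(1)=-1.
So the global minimum of phi is P(-2) + Q(1) − 2 = -16 − 1 − 2 = -19, attained at (-2, 1).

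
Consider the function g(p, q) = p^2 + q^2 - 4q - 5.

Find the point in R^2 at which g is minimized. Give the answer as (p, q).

(0, 2)

g(p,q) separates as A(p) + B(q) − 5, so its minimum is min A + min B − 5.
A'(p) = 2p vanishes at p ∈ {0}; B'(q) = 2q - 4 vanishes at q ∈ {2}.
Local minima of A (where A''>0): A(0)=0. Local minima of B: B(2)=-4.
So the global minimum of g is A(0) + B(2) − 5 = 0 − 4 − 5 = -9, attained at (0, 2).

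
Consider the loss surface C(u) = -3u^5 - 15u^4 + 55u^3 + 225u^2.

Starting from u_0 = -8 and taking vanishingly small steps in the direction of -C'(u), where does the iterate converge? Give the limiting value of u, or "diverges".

-5

C'(u) = -15u(u - 3)(u + 2)(u + 5), so C'(-8) = -23760.
Gradient descent moves in the -C' direction, i.e. u is increasing.
The nearest critical point in that direction is u = -5, where C'' = 1800 > 0 (a local minimum). The iterate converges there.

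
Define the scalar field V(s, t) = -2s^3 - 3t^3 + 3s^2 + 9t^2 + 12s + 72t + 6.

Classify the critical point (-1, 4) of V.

The mixed partial ∂²V/∂s∂t is 0, so the Hessian at any point is diag(V_ss, V_tt) = diag(6(-2s + 1), 18(-t + 1)).
At (-1, 4): H = diag(18, -54).
The eigenvalues have opposite signs, so H is indefinite: a saddle point.

saddle point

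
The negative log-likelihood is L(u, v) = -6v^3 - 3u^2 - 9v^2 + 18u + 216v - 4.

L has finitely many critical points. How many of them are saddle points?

L separates as a function of u plus a function of v, so ∇L=0 decouples.
∂L/∂u = -6(u - 3) = 0 at u ∈ {3}; ∂L/∂v = -18(v - 3)(v + 4) = 0 at v ∈ {-4, 3}.
The Hessian is diagonal: diag(L_uu, L_vv). Second derivatives: L_uu(3)=-6; L_vv(-4)=126, L_vv(3)=-126.
Saddle points occur where the two diagonal entries have opposite signs: (3, -4). Count: 1.

1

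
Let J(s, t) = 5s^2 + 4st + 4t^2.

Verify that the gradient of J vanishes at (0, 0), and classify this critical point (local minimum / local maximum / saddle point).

∇J = (10s + 4t, 4s + 8t); substituting (0, 0) gives ∇J = (0, 0), so (0, 0) is indeed a critical point.
The Hessian of J is constant: H = [[10, 4], [4, 8]].
det(H) = 10·8 − 4² = 64.
det(H) > 0 and tr(H) = 18 > 0, so H is positive definite and the point is a local minimum.

local minimum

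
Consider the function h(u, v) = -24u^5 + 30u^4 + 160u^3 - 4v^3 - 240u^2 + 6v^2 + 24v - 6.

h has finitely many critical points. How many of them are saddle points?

4

h separates as a function of u plus a function of v, so ∇h=0 decouples.
∂h/∂u = -120u(u - 2)(u - 1)(u + 2) = 0 at u ∈ {-2, 0, 1, 2}; ∂h/∂v = -12(v - 2)(v + 1) = 0 at v ∈ {-1, 2}.
The Hessian is diagonal: diag(h_uu, h_vv). Second derivatives: h_uu(-2)=2880, h_uu(0)=-480, h_uu(1)=360, h_uu(2)=-960; h_vv(-1)=36, h_vv(2)=-36.
Saddle points occur where the two diagonal entries have opposite signs: (-2, 2), (0, -1), (1, 2), (2, -1). Count: 4.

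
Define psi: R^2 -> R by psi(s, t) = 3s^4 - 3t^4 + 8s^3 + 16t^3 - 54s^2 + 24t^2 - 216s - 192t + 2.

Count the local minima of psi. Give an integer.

2

psi separates as a function of s plus a function of t, so ∇psi=0 decouples.
∂psi/∂s = 12(s - 3)(s + 2)(s + 3) = 0 at s ∈ {-3, -2, 3}; ∂psi/∂t = -12(t - 4)(t - 2)(t + 2) = 0 at t ∈ {-2, 2, 4}.
The Hessian is diagonal: diag(psi_ss, psi_tt). Second derivatives: psi_ss(-3)=72, psi_ss(-2)=-60, psi_ss(3)=360; psi_tt(-2)=-288, psi_tt(2)=96, psi_tt(4)=-144.
Local minima occur where both diagonal entries positive: (-3, 2), (3, 2). Count: 2.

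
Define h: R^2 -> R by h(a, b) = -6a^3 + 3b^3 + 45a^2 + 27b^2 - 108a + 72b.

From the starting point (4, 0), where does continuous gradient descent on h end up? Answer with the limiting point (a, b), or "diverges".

h is separable, so gradient descent decouples: a follows -∂h/∂a, b follows -∂h/∂b.
∂h/∂a = -18(a - 3)(a - 2); at a=4 this is -36, so a increases.
∂h/∂b = 9(b + 2)(b + 4); at b=0 this is 72, so b decreases.
The a-coordinate has no critical point in that direction and runs off to infinity.

diverges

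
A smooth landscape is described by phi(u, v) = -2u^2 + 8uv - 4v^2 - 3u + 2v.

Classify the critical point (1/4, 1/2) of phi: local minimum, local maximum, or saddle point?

The Hessian of phi is constant: H = [[-4, 8], [8, -8]].
det(H) = (-4)·(-8) − 8² = -32.
Since det(H) < 0, H is indefinite and the critical point is a saddle point.

saddle point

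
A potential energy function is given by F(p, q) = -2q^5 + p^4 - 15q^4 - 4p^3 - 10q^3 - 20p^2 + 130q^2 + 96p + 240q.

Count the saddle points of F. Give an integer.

6

F separates as a function of p plus a function of q, so ∇F=0 decouples.
∂F/∂p = 4(p - 4)(p - 2)(p + 3) = 0 at p ∈ {-3, 2, 4}; ∂F/∂q = -10(q - 2)(q + 1)(q + 3)(q + 4) = 0 at q ∈ {-4, -3, -1, 2}.
The Hessian is diagonal: diag(F_pp, F_qq). Second derivatives: F_pp(-3)=140, F_pp(2)=-40, F_pp(4)=56; F_qq(-4)=180, F_qq(-3)=-100, F_qq(-1)=180, F_qq(2)=-900.
Saddle points occur where the two diagonal entries have opposite signs: (-3, -3), (-3, 2), (2, -4), (2, -1), (4, -3), (4, 2). Count: 6.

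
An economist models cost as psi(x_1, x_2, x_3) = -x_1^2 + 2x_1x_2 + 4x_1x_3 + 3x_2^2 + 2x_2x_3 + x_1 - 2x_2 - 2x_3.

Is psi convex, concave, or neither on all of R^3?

neither

psi is quadratic, so its Hessian is the constant matrix H = [[-2, 2, 4], [2, 6, 2], [4, 2, 0]].
Leading principal minors: -2, -16, -56.
Neither pattern holds ⇒ H is indefinite ⇒ neither convex nor concave.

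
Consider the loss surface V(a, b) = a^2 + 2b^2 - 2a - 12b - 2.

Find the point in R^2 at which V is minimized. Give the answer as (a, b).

(1, 3)

V(a,b) separates as P(a) + Q(b) − 2, so its minimum is min P + min Q − 2.
P'(a) = 2a - 2 vanishes at a ∈ {1}; Q'(b) = 4b - 12 vanishes at b ∈ {3}.
Local minima of P (where P''>0): P(1)=-1. Local minima of Q: Q(3)=-18.
So the global minimum of V is P(1) + Q(3) − 2 = -1 − 18 − 2 = -21, attained at (1, 3).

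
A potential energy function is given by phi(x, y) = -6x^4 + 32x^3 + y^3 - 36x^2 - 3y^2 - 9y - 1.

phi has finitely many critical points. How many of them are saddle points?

phi separates as a function of x plus a function of y, so ∇phi=0 decouples.
∂phi/∂x = -24x(x - 3)(x - 1) = 0 at x ∈ {0, 1, 3}; ∂phi/∂y = 3(y - 3)(y + 1) = 0 at y ∈ {-1, 3}.
The Hessian is diagonal: diag(phi_xx, phi_yy). Second derivatives: phi_xx(0)=-72, phi_xx(1)=48, phi_xx(3)=-144; phi_yy(-1)=-12, phi_yy(3)=12.
Saddle points occur where the two diagonal entries have opposite signs: (0, 3), (1, -1), (3, 3). Count: 3.

3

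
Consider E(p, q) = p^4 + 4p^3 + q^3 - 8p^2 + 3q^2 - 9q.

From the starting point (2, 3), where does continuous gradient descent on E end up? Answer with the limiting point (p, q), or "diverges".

E is separable, so gradient descent decouples: p follows -∂E/∂p, q follows -∂E/∂q.
∂E/∂p = 4p(p - 1)(p + 4); at p=2 this is 48, so p decreases.
∂E/∂q = 3(q - 1)(q + 3); at q=3 this is 36, so q decreases.
p converges to its nearest critical value 1 (a local min of the p-part); q converges to 1. The iterate converges to (1, 1).

(1, 1)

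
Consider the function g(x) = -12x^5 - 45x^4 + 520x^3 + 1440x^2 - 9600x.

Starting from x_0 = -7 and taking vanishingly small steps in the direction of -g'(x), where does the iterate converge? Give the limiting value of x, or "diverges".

-5

g'(x) = -60(x - 4)(x - 2)(x + 4)(x + 5), so g'(-7) = -35640.
Gradient descent moves in the -g' direction, i.e. x is increasing.
The nearest critical point in that direction is x = -5, where g'' = 3780 > 0 (a local minimum). The iterate converges there.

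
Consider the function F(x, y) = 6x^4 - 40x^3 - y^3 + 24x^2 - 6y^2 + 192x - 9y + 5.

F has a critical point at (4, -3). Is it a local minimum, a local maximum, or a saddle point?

local minimum

The mixed partial ∂²F/∂x∂y is 0, so the Hessian at any point is diag(F_xx, F_yy) = diag(24(3x^2 - 10x + 2), -6(y + 2)).
At (4, -3): H = diag(240, 6).
Both eigenvalues are positive, so H is positive definite: a local minimum.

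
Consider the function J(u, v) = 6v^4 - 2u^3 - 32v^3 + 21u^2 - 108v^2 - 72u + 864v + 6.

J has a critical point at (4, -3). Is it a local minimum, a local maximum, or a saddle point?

saddle point

The mixed partial ∂²J/∂u∂v is 0, so the Hessian at any point is diag(J_uu, J_vv) = diag(6(-2u + 7), 24(3v^2 - 8v - 9)).
At (4, -3): H = diag(-6, 1008).
The eigenvalues have opposite signs, so H is indefinite: a saddle point.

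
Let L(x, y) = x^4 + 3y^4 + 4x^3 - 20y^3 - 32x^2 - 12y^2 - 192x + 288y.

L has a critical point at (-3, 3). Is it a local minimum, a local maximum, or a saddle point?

local maximum

The mixed partial ∂²L/∂x∂y is 0, so the Hessian at any point is diag(L_xx, L_yy) = diag(4(3x^2 + 6x - 16), 12(3y^2 - 10y - 2)).
At (-3, 3): H = diag(-28, -60).
Both eigenvalues are negative, so H is negative definite: a local maximum.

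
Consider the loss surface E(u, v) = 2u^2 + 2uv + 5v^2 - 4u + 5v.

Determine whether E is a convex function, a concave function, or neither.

E is quadratic, so its Hessian is the constant matrix H = [[4, 2], [2, 10]].
det(H) = 36, tr(H) = 14.
det(H) > 0 and tr(H) > 0, so H is positive definite everywhere: convex.

convex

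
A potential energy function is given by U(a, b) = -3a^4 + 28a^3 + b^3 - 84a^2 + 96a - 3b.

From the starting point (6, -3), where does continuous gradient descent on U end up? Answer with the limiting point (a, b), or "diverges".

diverges

U is separable, so gradient descent decouples: a follows -∂U/∂a, b follows -∂U/∂b.
∂U/∂a = -12(a - 4)(a - 2)(a - 1); at a=6 this is -480, so a increases.
∂U/∂b = 3(b - 1)(b + 1); at b=-3 this is 24, so b decreases.
The a-coordinate has no critical point in that direction and runs off to infinity.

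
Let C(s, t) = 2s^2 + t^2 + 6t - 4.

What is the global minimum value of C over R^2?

C(s,t) separates as P(s) + Q(t) − 4, so its minimum is min P + min Q − 4.
P'(s) = 4s vanishes at s ∈ {0}; Q'(t) = 2(t + 3) vanishes at t ∈ {-3}.
Local minima of P (where P''>0): P(0)=0. Local minima of Q: Q(-3)=-9.
So the global minimum of C is P(0) + Q(-3) − 4 = 0 − 9 − 4 = -13, attained at (0, -3).

-13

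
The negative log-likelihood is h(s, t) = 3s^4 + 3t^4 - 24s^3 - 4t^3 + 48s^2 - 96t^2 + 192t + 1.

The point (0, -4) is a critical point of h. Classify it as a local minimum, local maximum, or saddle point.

The mixed partial ∂²h/∂s∂t is 0, so the Hessian at any point is diag(h_ss, h_tt) = diag(12(3s^2 - 12s + 8), 12(3t^2 - 2t - 16)).
At (0, -4): H = diag(96, 480).
Both eigenvalues are positive, so H is positive definite: a local minimum.

local minimum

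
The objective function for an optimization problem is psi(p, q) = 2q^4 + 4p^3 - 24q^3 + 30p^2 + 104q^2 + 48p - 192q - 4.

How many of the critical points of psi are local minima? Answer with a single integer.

psi separates as a function of p plus a function of q, so ∇psi=0 decouples.
∂psi/∂p = 12(p + 1)(p + 4) = 0 at p ∈ {-4, -1}; ∂psi/∂q = 8(q - 4)(q - 3)(q - 2) = 0 at q ∈ {2, 3, 4}.
The Hessian is diagonal: diag(psi_pp, psi_qq). Second derivatives: psi_pp(-4)=-36, psi_pp(-1)=36; psi_qq(2)=16, psi_qq(3)=-8, psi_qq(4)=16.
Local minima occur where both diagonal entries positive: (-1, 2), (-1, 4). Count: 2.

2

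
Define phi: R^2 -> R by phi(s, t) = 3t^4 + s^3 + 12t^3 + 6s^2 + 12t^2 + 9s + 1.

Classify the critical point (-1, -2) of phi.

local minimum

The mixed partial ∂²phi/∂s∂t is 0, so the Hessian at any point is diag(phi_ss, phi_tt) = diag(6(s + 2), 12(3t^2 + 6t + 2)).
At (-1, -2): H = diag(6, 24).
Both eigenvalues are positive, so H is positive definite: a local minimum.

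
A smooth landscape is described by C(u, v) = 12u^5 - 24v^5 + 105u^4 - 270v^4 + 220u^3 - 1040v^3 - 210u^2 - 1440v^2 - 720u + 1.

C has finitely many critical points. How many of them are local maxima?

C separates as a function of u plus a function of v, so ∇C=0 decouples.
∂C/∂u = 60(u - 1)(u + 1)(u + 3)(u + 4) = 0 at u ∈ {-4, -3, -1, 1}; ∂C/∂v = -120v(v + 2)(v + 3)(v + 4) = 0 at v ∈ {-4, -3, -2, 0}.
The Hessian is diagonal: diag(C_uu, C_vv). Second derivatives: C_uu(-4)=-900, C_uu(-3)=480, C_uu(-1)=-720, C_uu(1)=2400; C_vv(-4)=960, C_vv(-3)=-360, C_vv(-2)=480, C_vv(0)=-2880.
Local maxima occur where both diagonal entries negative: (-4, -3), (-4, 0), (-1, -3), (-1, 0). Count: 4.

4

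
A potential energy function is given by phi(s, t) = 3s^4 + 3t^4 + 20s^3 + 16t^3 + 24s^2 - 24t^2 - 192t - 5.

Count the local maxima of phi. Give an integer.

1

phi separates as a function of s plus a function of t, so ∇phi=0 decouples.
∂phi/∂s = 12s(s + 1)(s + 4) = 0 at s ∈ {-4, -1, 0}; ∂phi/∂t = 12(t - 2)(t + 2)(t + 4) = 0 at t ∈ {-4, -2, 2}.
The Hessian is diagonal: diag(phi_ss, phi_tt). Second derivatives: phi_ss(-4)=144, phi_ss(-1)=-36, phi_ss(0)=48; phi_tt(-4)=144, phi_tt(-2)=-96, phi_tt(2)=288.
Local maxima occur where both diagonal entries negative: (-1, -2). Count: 1.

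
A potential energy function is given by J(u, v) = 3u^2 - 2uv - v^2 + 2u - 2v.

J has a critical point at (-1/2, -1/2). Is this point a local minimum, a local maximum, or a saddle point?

saddle point

The Hessian of J is constant: H = [[6, -2], [-2, -2]].
det(H) = 6·(-2) − (-2)² = -16.
Since det(H) < 0, H is indefinite and the critical point is a saddle point.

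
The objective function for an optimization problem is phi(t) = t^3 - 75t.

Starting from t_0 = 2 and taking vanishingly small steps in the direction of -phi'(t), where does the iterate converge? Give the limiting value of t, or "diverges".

phi'(t) = 3(t - 5)(t + 5), so phi'(2) = -63.
Gradient descent moves in the -phi' direction, i.e. t is increasing.
The nearest critical point in that direction is t = 5, where phi'' = 30 > 0 (a local minimum). The iterate converges there.

5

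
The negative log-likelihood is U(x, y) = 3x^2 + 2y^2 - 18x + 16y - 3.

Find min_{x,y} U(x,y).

U(x,y) separates as P(x) + Q(y) − 3, so its minimum is min P + min Q − 3.
P'(x) = 6x - 18 vanishes at x ∈ {3}; Q'(y) = 4y + 16 vanishes at y ∈ {-4}.
Local minima of P (where P''>0): P(3)=-27. Local minima of Q: Q(-4)=-32.
So the global minimum of U is P(3) + Q(-4) − 3 = -27 − 32 − 3 = -62, attained at (3, -4).

-62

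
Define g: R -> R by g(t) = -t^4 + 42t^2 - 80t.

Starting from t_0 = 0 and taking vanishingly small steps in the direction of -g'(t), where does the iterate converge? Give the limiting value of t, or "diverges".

1

g'(t) = -4(t - 4)(t - 1)(t + 5), so g'(0) = -80.
Gradient descent moves in the -g' direction, i.e. t is increasing.
The nearest critical point in that direction is t = 1, where g'' = 72 > 0 (a local minimum). The iterate converges there.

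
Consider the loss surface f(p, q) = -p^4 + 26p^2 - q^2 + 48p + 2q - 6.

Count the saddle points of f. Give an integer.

f separates as a function of p plus a function of q, so ∇f=0 decouples.
∂f/∂p = -4(p - 4)(p + 1)(p + 3) = 0 at p ∈ {-3, -1, 4}; ∂f/∂q = -2(q - 1) = 0 at q ∈ {1}.
The Hessian is diagonal: diag(f_pp, f_qq). Second derivatives: f_pp(-3)=-56, f_pp(-1)=40, f_pp(4)=-140; f_qq(1)=-2.
Saddle points occur where the two diagonal entries have opposite signs: (-1, 1). Count: 1.

1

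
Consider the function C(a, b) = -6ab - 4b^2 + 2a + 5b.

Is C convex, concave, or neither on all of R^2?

neither

C is quadratic, so its Hessian is the constant matrix H = [[0, -6], [-6, -8]].
det(H) = -36, tr(H) = -8.
det(H) < 0, so H is indefinite: neither convex nor concave.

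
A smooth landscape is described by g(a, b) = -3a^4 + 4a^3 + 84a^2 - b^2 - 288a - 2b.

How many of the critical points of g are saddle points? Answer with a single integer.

1

g separates as a function of a plus a function of b, so ∇g=0 decouples.
∂g/∂a = -12(a - 3)(a - 2)(a + 4) = 0 at a ∈ {-4, 2, 3}; ∂g/∂b = -2(b + 1) = 0 at b ∈ {-1}.
The Hessian is diagonal: diag(g_aa, g_bb). Second derivatives: g_aa(-4)=-504, g_aa(2)=72, g_aa(3)=-84; g_bb(-1)=-2.
Saddle points occur where the two diagonal entries have opposite signs: (2, -1). Count: 1.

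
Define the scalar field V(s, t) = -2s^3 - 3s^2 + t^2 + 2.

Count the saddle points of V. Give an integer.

V separates as a function of s plus a function of t, so ∇V=0 decouples.
∂V/∂s = -6s(s + 1) = 0 at s ∈ {-1, 0}; ∂V/∂t = 2t = 0 at t ∈ {0}.
The Hessian is diagonal: diag(V_ss, V_tt). Second derivatives: V_ss(-1)=6, V_ss(0)=-6; V_tt(0)=2.
Saddle points occur where the two diagonal entries have opposite signs: (0, 0). Count: 1.

1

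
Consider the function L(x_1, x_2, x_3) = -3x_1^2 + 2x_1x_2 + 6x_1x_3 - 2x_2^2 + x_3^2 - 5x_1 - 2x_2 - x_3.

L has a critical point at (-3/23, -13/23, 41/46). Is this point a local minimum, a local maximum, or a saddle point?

The Hessian is constant: H = [[-6, 2, 6], [2, -4, 0], [6, 0, 2]].
Leading principal minors: Δ₁ = -6, Δ₂ = 20, Δ₃ = 184.
The minors fit neither the all-positive nor the alternating-sign pattern, so H is indefinite: a saddle point.

saddle point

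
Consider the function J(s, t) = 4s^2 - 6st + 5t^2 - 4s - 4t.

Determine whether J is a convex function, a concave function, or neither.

J is quadratic, so its Hessian is the constant matrix H = [[8, -6], [-6, 10]].
det(H) = 44, tr(H) = 18.
det(H) > 0 and tr(H) > 0, so H is positive definite everywhere: convex.

convex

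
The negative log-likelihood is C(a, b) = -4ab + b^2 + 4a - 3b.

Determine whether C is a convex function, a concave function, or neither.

C is quadratic, so its Hessian is the constant matrix H = [[0, -4], [-4, 2]].
det(H) = -16, tr(H) = 2.
det(H) < 0, so H is indefinite: neither convex nor concave.

neither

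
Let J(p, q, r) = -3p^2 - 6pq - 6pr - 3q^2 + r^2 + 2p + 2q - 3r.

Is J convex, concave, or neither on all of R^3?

J is quadratic, so its Hessian is the constant matrix H = [[-6, -6, -6], [-6, -6, 0], [-6, 0, 2]].
Leading principal minors: -6, 0, 216.
Neither pattern holds ⇒ H is indefinite ⇒ neither convex nor concave.

neither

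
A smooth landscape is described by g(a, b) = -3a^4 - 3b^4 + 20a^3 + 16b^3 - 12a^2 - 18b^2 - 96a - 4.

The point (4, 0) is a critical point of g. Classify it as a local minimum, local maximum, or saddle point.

The mixed partial ∂²g/∂a∂b is 0, so the Hessian at any point is diag(g_aa, g_bb) = diag(12(-3a^2 + 10a - 2), 12(-3b^2 + 8b - 3)).
At (4, 0): H = diag(-120, -36).
Both eigenvalues are negative, so H is negative definite: a local maximum.

local maximum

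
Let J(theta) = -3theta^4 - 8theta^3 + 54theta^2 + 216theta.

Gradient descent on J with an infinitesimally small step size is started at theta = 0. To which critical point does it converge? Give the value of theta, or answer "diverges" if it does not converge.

J'(theta) = -12(theta - 3)(theta + 2)(theta + 3), so J'(0) = 216.
Gradient descent moves in the -J' direction, i.e. theta is decreasing.
The nearest critical point in that direction is theta = -2, where J'' = 60 > 0 (a local minimum). The iterate converges there.

-2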